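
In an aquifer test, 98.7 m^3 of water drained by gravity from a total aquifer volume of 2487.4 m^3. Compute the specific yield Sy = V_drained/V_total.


Specific yield Sy = Volume drained / Total volume.
Sy = 98.7 / 2487.4
   = 0.0397.

0.0397


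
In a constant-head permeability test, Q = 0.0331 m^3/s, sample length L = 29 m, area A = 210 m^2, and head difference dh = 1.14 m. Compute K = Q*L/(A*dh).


From K = Q*L / (A*dh):
Numerator: Q*L = 0.0331 * 29 = 0.9599.
Denominator: A*dh = 210 * 1.14 = 239.4.
K = 0.9599 / 239.4 = 0.00401 m/s.

0.00401


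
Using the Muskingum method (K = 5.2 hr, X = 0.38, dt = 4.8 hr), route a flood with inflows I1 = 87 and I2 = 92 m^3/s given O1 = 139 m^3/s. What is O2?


Muskingum coefficients:
denom = 2*K*(1-X) + dt = 2*5.2*(1-0.38) + 4.8 = 11.248.
C0 = (dt - 2*K*X)/denom = (4.8 - 2*5.2*0.38)/11.248 = 0.0754.
C1 = (dt + 2*K*X)/denom = (4.8 + 2*5.2*0.38)/11.248 = 0.7781.
C2 = (2*K*(1-X) - dt)/denom = 0.1465.
O2 = C0*I2 + C1*I1 + C2*O1
   = 0.0754*92 + 0.7781*87 + 0.1465*139
   = 95.0 m^3/s.

95.0


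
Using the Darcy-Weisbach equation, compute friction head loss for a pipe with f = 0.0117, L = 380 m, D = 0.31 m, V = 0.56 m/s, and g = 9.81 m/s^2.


Darcy-Weisbach equation: h_f = f * (L/D) * V^2/(2g).
f * L/D = 0.0117 * 380/0.31 = 14.3419.
V^2/(2g) = 0.56^2 / (2*9.81) = 0.3136 / 19.62 = 0.016 m.
h_f = 14.3419 * 0.016 = 0.229 m.

0.229


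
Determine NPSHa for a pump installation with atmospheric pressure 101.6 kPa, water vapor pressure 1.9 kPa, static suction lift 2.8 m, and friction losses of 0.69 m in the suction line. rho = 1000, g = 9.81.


NPSHa = p_atm/(rho*g) - z_s - hf_s - p_vap/(rho*g).
p_atm/(rho*g) = 101.6*1000 / (1000*9.81) = 10.357 m.
p_vap/(rho*g) = 1.9*1000 / (1000*9.81) = 0.194 m.
NPSHa = 10.357 - 2.8 - 0.69 - 0.194
      = 6.67 m.

6.67


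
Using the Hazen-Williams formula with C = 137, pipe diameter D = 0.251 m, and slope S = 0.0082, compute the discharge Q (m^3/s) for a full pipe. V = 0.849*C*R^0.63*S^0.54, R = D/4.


For a full circular pipe, R = D/4 = 0.251/4 = 0.0628 m.
V = 0.849 * 137 * 0.0628^0.63 * 0.0082^0.54
  = 0.849 * 137 * 0.174782 * 0.074724
  = 1.5191 m/s.
Pipe area A = pi*D^2/4 = pi*0.251^2/4 = 0.0495 m^2.
Q = A * V = 0.0495 * 1.5191 = 0.0752 m^3/s.

0.0752


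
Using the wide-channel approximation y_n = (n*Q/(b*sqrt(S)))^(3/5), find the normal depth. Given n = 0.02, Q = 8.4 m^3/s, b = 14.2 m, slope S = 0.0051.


We use the wide-channel approximation y_n = (n*Q/(b*sqrt(S)))^(3/5).
sqrt(S) = sqrt(0.0051) = 0.071414.
Numerator: n*Q = 0.02 * 8.4 = 0.168.
Denominator: b*sqrt(S) = 14.2 * 0.071414 = 1.014079.
arg = 0.1657.
y_n = 0.1657^(3/5) = 0.34 m.

0.34


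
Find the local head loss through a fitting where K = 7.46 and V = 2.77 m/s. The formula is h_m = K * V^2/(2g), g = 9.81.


Minor loss formula: h_m = K * V^2/(2g).
V^2 = 2.77^2 = 7.6729.
V^2/(2g) = 7.6729 / 19.62 = 0.3911 m.
h_m = 7.46 * 0.3911 = 2.9174 m.

2.9174


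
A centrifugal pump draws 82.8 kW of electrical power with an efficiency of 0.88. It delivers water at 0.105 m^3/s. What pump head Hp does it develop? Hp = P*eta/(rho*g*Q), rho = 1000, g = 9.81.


Pump head formula: Hp = P * eta / (rho * g * Q).
Numerator: P * eta = 82.8 * 1000 * 0.88 = 72864.0 W.
Denominator: rho * g * Q = 1000 * 9.81 * 0.105 = 1030.05.
Hp = 72864.0 / 1030.05 = 70.74 m.

70.74


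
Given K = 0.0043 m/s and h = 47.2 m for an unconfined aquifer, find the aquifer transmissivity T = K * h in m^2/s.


Transmissivity is defined as T = K * h.
T = 0.0043 * 47.2
  = 0.203 m^2/s.

0.203


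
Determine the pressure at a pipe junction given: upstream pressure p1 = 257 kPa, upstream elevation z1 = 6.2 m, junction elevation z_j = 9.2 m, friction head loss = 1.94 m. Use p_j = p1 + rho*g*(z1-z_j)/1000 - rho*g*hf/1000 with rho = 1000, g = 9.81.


Junction pressure: p_j = p1 + rho*g*(z1 - z_j)/1000 - rho*g*hf/1000.
Elevation term = 1000*9.81*(6.2 - 9.2)/1000 = -29.43 kPa.
Friction term = 1000*9.81*1.94/1000 = 19.031 kPa.
p_j = 257 + -29.43 - 19.031 = 208.54 kPa.

208.54


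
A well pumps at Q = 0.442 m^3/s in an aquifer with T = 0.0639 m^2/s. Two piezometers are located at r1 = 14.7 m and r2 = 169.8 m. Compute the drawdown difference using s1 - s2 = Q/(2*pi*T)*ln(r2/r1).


Thiem equation: s1 - s2 = Q/(2*pi*T) * ln(r2/r1).
ln(r2/r1) = ln(169.8/14.7) = 2.4468.
Q/(2*pi*T) = 0.442 / (2*pi*0.0639) = 0.442 / 0.4015 = 1.1009.
s1 - s2 = 1.1009 * 2.4468 = 2.6936 m.

2.6936


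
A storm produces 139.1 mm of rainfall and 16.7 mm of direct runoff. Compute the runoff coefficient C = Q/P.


The runoff coefficient C = runoff depth / rainfall depth.
C = 16.7 / 139.1
  = 0.1201.

0.1201


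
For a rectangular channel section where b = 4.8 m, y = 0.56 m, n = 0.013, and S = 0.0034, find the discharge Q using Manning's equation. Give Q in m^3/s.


For a rectangular channel, the cross-sectional area A = b * y = 4.8 * 0.56 = 2.69 m^2.
The wetted perimeter P = b + 2y = 4.8 + 2*0.56 = 5.92 m.
Hydraulic radius R = A/P = 2.69/5.92 = 0.4541 m.
Velocity V = (1/n)*R^(2/3)*S^(1/2) = (1/0.013)*0.4541^(2/3)*0.0034^(1/2) = 2.6497 m/s.
Discharge Q = A * V = 2.69 * 2.6497 = 7.122 m^3/s.

7.122


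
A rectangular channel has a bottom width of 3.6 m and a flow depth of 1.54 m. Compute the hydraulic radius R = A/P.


For a rectangular section:
Flow area A = b * y = 3.6 * 1.54 = 5.54 m^2.
Wetted perimeter P = b + 2y = 3.6 + 2*1.54 = 6.68 m.
Hydraulic radius R = A/P = 5.54 / 6.68 = 0.8299 m.

0.8299


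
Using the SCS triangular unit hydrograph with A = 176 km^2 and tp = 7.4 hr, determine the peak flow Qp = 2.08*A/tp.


SCS formula: Qp = 2.08 * A / tp.
Qp = 2.08 * 176 / 7.4
   = 366.08 / 7.4
   = 49.47 m^3/s per cm.

49.47


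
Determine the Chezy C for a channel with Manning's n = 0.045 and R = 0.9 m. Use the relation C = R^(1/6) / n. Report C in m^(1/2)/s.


The Chezy coefficient relates to Manning's n through C = R^(1/6) / n.
R^(1/6) = 0.9^(1/6) = 0.982593.
C = 0.982593 / 0.045 = 21.84 m^(1/2)/s.

21.84


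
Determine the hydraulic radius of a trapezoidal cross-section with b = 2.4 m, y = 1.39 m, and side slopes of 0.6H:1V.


For a trapezoidal section with side slope z:
A = (b + z*y)*y = (2.4 + 0.6*1.39)*1.39 = 4.495 m^2.
P = b + 2*y*sqrt(1 + z^2) = 2.4 + 2*1.39*sqrt(1 + 0.6^2) = 5.642 m.
R = A/P = 4.495 / 5.642 = 0.7967 m.

0.7967


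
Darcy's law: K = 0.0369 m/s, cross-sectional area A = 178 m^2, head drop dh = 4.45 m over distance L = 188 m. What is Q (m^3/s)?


Darcy's law: Q = K * A * i, where i = dh/L.
Hydraulic gradient i = 4.45 / 188 = 0.02367.
Q = 0.0369 * 178 * 0.02367
  = 0.1555 m^3/s.

0.1555


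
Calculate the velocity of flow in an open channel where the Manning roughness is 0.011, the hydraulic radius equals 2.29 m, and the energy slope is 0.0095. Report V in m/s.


Manning's equation gives V = (1/n) * R^(2/3) * S^(1/2).
First, compute R^(2/3) = 2.29^(2/3) = 1.7374.
Next, S^(1/2) = 0.0095^(1/2) = 0.097468.
Then 1/n = 1/0.011 = 90.91.
V = 90.91 * 1.7374 * 0.097468 = 15.3943 m/s.

15.3943


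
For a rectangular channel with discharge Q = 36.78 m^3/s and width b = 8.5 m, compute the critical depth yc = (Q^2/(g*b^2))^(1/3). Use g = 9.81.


Using yc = (Q^2 / (g * b^2))^(1/3):
Q^2 = 36.78^2 = 1352.77.
g * b^2 = 9.81 * 8.5^2 = 9.81 * 72.25 = 708.77.
Q^2 / (g*b^2) = 1352.77 / 708.77 = 1.9086.
yc = 1.9086^(1/3) = 1.2404 m.

1.2404


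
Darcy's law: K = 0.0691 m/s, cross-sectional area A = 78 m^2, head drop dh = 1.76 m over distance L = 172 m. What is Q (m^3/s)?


Darcy's law: Q = K * A * i, where i = dh/L.
Hydraulic gradient i = 1.76 / 172 = 0.010233.
Q = 0.0691 * 78 * 0.010233
  = 0.0552 m^3/s.

0.0552


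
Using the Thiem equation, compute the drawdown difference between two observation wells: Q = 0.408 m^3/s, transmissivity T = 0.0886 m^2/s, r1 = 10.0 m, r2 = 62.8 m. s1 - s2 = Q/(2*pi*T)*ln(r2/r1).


Thiem equation: s1 - s2 = Q/(2*pi*T) * ln(r2/r1).
ln(r2/r1) = ln(62.8/10.0) = 1.8374.
Q/(2*pi*T) = 0.408 / (2*pi*0.0886) = 0.408 / 0.5567 = 0.7329.
s1 - s2 = 0.7329 * 1.8374 = 1.3466 m.

1.3466


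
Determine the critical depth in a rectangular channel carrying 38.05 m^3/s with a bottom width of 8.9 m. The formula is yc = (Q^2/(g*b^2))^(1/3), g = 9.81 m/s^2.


Using yc = (Q^2 / (g * b^2))^(1/3):
Q^2 = 38.05^2 = 1447.8.
g * b^2 = 9.81 * 8.9^2 = 9.81 * 79.21 = 777.05.
Q^2 / (g*b^2) = 1447.8 / 777.05 = 1.8632.
yc = 1.8632^(1/3) = 1.2305 m.

1.2305


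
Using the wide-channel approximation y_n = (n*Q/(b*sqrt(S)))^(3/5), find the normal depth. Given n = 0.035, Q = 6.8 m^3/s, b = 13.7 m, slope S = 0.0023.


We use the wide-channel approximation y_n = (n*Q/(b*sqrt(S)))^(3/5).
sqrt(S) = sqrt(0.0023) = 0.047958.
Numerator: n*Q = 0.035 * 6.8 = 0.238.
Denominator: b*sqrt(S) = 13.7 * 0.047958 = 0.657025.
arg = 0.3622.
y_n = 0.3622^(3/5) = 0.5437 m.

0.5437


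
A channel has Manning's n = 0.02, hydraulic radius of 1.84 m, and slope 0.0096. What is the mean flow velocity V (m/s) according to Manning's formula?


Manning's equation gives V = (1/n) * R^(2/3) * S^(1/2).
First, compute R^(2/3) = 1.84^(2/3) = 1.5016.
Next, S^(1/2) = 0.0096^(1/2) = 0.09798.
Then 1/n = 1/0.02 = 50.0.
V = 50.0 * 1.5016 * 0.09798 = 7.3562 m/s.

7.3562


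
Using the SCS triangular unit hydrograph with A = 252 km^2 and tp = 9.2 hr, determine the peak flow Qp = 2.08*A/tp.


SCS formula: Qp = 2.08 * A / tp.
Qp = 2.08 * 252 / 9.2
   = 524.16 / 9.2
   = 56.97 m^3/s per cm.

56.97


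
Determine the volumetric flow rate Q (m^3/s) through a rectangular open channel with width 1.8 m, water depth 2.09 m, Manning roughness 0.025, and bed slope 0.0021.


For a rectangular channel, the cross-sectional area A = b * y = 1.8 * 2.09 = 3.76 m^2.
The wetted perimeter P = b + 2y = 1.8 + 2*2.09 = 5.98 m.
Hydraulic radius R = A/P = 3.76/5.98 = 0.6291 m.
Velocity V = (1/n)*R^(2/3)*S^(1/2) = (1/0.025)*0.6291^(2/3)*0.0021^(1/2) = 1.3458 m/s.
Discharge Q = A * V = 3.76 * 1.3458 = 5.063 m^3/s.

5.063


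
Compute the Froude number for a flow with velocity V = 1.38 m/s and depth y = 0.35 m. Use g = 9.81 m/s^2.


The Froude number is defined as Fr = V / sqrt(g*y).
g*y = 9.81 * 0.35 = 3.4335.
sqrt(g*y) = sqrt(3.4335) = 1.853.
Fr = 1.38 / 1.853 = 0.7448.

0.7448


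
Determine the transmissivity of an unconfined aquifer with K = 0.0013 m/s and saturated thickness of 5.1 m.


Transmissivity is defined as T = K * h.
T = 0.0013 * 5.1
  = 0.0066 m^2/s.

0.0066


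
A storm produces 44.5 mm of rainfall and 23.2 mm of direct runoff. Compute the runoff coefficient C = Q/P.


The runoff coefficient C = runoff depth / rainfall depth.
C = 23.2 / 44.5
  = 0.5213.

0.5213


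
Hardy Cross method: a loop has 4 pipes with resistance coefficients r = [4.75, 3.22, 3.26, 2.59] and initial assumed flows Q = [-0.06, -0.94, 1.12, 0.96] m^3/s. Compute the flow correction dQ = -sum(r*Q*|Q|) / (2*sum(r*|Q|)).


Numerator terms (r*Q*|Q|): 4.75*-0.06*|-0.06| = -0.0171; 3.22*-0.94*|-0.94| = -2.8452; 3.26*1.12*|1.12| = 4.0893; 2.59*0.96*|0.96| = 2.3869.
Sum of numerator = 3.614.
Denominator terms (r*|Q|): 4.75*|-0.06| = 0.285; 3.22*|-0.94| = 3.0268; 3.26*|1.12| = 3.6512; 2.59*|0.96| = 2.4864.
2 * sum of denominator = 2 * 9.4494 = 18.8988.
dQ = -3.614 / 18.8988 = -0.1912 m^3/s.

-0.1912


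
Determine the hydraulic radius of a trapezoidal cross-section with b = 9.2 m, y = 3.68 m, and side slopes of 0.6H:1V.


For a trapezoidal section with side slope z:
A = (b + z*y)*y = (9.2 + 0.6*3.68)*3.68 = 41.981 m^2.
P = b + 2*y*sqrt(1 + z^2) = 9.2 + 2*3.68*sqrt(1 + 0.6^2) = 17.783 m.
R = A/P = 41.981 / 17.783 = 2.3607 m.

2.3607


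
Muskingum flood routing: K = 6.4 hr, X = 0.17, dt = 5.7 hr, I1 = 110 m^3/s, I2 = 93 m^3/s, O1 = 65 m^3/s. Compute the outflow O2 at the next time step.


Muskingum coefficients:
denom = 2*K*(1-X) + dt = 2*6.4*(1-0.17) + 5.7 = 16.324.
C0 = (dt - 2*K*X)/denom = (5.7 - 2*6.4*0.17)/16.324 = 0.2159.
C1 = (dt + 2*K*X)/denom = (5.7 + 2*6.4*0.17)/16.324 = 0.4825.
C2 = (2*K*(1-X) - dt)/denom = 0.3016.
O2 = C0*I2 + C1*I1 + C2*O1
   = 0.2159*93 + 0.4825*110 + 0.3016*65
   = 92.76 m^3/s.

92.76


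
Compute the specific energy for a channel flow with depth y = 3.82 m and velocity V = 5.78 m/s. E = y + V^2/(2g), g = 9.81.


Specific energy E = y + V^2/(2g).
Velocity head = V^2/(2g) = 5.78^2 / (2*9.81) = 33.4084 / 19.62 = 1.7028 m.
E = 3.82 + 1.7028 = 5.5228 m.

5.5228


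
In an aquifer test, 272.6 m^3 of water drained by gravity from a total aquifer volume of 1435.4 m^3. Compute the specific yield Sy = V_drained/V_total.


Specific yield Sy = Volume drained / Total volume.
Sy = 272.6 / 1435.4
   = 0.1899.

0.1899


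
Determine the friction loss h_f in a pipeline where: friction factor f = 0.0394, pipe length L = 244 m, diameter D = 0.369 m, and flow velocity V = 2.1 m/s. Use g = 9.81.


Darcy-Weisbach equation: h_f = f * (L/D) * V^2/(2g).
f * L/D = 0.0394 * 244/0.369 = 26.0531.
V^2/(2g) = 2.1^2 / (2*9.81) = 4.41 / 19.62 = 0.2248 m.
h_f = 26.0531 * 0.2248 = 5.856 m.

5.856


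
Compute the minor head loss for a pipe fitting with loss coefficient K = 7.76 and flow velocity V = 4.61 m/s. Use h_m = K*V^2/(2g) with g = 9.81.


Minor loss formula: h_m = K * V^2/(2g).
V^2 = 4.61^2 = 21.2521.
V^2/(2g) = 21.2521 / 19.62 = 1.0832 m.
h_m = 7.76 * 1.0832 = 8.4055 m.

8.4055


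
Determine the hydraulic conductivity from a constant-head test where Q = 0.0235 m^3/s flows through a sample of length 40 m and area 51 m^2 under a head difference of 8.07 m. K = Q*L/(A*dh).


From K = Q*L / (A*dh):
Numerator: Q*L = 0.0235 * 40 = 0.94.
Denominator: A*dh = 51 * 8.07 = 411.57.
K = 0.94 / 411.57 = 0.002284 m/s.

0.002284


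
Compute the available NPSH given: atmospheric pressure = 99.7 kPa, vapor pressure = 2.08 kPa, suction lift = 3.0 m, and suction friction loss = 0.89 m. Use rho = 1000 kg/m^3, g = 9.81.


NPSHa = p_atm/(rho*g) - z_s - hf_s - p_vap/(rho*g).
p_atm/(rho*g) = 99.7*1000 / (1000*9.81) = 10.163 m.
p_vap/(rho*g) = 2.08*1000 / (1000*9.81) = 0.212 m.
NPSHa = 10.163 - 3.0 - 0.89 - 0.212
      = 6.06 m.

6.06


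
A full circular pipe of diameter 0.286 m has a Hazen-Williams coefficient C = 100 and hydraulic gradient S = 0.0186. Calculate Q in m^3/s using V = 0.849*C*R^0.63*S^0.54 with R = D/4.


For a full circular pipe, R = D/4 = 0.286/4 = 0.0715 m.
V = 0.849 * 100 * 0.0715^0.63 * 0.0186^0.54
  = 0.849 * 100 * 0.189764 * 0.116289
  = 1.8735 m/s.
Pipe area A = pi*D^2/4 = pi*0.286^2/4 = 0.0642 m^2.
Q = A * V = 0.0642 * 1.8735 = 0.1204 m^3/s.

0.1204


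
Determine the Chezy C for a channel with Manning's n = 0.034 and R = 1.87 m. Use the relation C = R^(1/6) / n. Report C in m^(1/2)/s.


The Chezy coefficient relates to Manning's n through C = R^(1/6) / n.
R^(1/6) = 1.87^(1/6) = 1.109959.
C = 1.109959 / 0.034 = 32.65 m^(1/2)/s.

32.65


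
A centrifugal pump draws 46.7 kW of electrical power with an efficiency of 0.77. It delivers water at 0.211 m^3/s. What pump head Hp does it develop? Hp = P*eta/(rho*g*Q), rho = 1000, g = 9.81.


Pump head formula: Hp = P * eta / (rho * g * Q).
Numerator: P * eta = 46.7 * 1000 * 0.77 = 35959.0 W.
Denominator: rho * g * Q = 1000 * 9.81 * 0.211 = 2069.91.
Hp = 35959.0 / 2069.91 = 17.37 m.

17.37


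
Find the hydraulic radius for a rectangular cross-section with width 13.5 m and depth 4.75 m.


For a rectangular section:
Flow area A = b * y = 13.5 * 4.75 = 64.12 m^2.
Wetted perimeter P = b + 2y = 13.5 + 2*4.75 = 23.0 m.
Hydraulic radius R = A/P = 64.12 / 23.0 = 2.788 m.

2.788


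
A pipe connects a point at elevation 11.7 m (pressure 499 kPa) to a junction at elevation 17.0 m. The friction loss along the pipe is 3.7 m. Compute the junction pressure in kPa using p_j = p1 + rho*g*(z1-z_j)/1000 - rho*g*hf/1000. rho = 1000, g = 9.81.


Junction pressure: p_j = p1 + rho*g*(z1 - z_j)/1000 - rho*g*hf/1000.
Elevation term = 1000*9.81*(11.7 - 17.0)/1000 = -51.993 kPa.
Friction term = 1000*9.81*3.7/1000 = 36.297 kPa.
p_j = 499 + -51.993 - 36.297 = 410.71 kPa.

410.71


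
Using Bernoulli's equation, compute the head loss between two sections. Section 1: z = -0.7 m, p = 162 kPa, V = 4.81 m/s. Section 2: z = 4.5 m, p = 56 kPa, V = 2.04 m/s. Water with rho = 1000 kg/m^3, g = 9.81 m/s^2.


Total head at each section: H = z + p/(rho*g) + V^2/(2g).
H1 = -0.7 + 162*1000/(1000*9.81) + 4.81^2/(2*9.81)
   = -0.7 + 16.514 + 1.1792
   = 16.993 m.
H2 = 4.5 + 56*1000/(1000*9.81) + 2.04^2/(2*9.81)
   = 4.5 + 5.708 + 0.2121
   = 10.421 m.
h_L = H1 - H2 = 16.993 - 10.421 = 6.572 m.

6.572


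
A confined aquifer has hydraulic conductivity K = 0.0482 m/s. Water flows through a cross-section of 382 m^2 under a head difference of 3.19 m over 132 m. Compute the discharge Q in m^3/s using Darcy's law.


Darcy's law: Q = K * A * i, where i = dh/L.
Hydraulic gradient i = 3.19 / 132 = 0.024167.
Q = 0.0482 * 382 * 0.024167
  = 0.445 m^3/s.

0.445


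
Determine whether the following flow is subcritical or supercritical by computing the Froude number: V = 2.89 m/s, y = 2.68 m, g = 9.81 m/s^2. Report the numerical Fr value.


The Froude number is defined as Fr = V / sqrt(g*y).
g*y = 9.81 * 2.68 = 26.2908.
sqrt(g*y) = sqrt(26.2908) = 5.1275.
Fr = 2.89 / 5.1275 = 0.5636.
Since Fr < 1, the flow is subcritical.

0.5636


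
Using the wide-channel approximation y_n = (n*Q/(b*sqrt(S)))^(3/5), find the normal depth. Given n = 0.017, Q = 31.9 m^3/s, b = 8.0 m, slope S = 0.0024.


We use the wide-channel approximation y_n = (n*Q/(b*sqrt(S)))^(3/5).
sqrt(S) = sqrt(0.0024) = 0.04899.
Numerator: n*Q = 0.017 * 31.9 = 0.5423.
Denominator: b*sqrt(S) = 8.0 * 0.04899 = 0.39192.
arg = 1.3837.
y_n = 1.3837^(3/5) = 1.2151 m.

1.2151


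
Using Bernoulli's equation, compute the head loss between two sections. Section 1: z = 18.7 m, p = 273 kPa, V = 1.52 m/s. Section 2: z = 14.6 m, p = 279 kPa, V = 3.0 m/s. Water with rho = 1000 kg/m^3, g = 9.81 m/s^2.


Total head at each section: H = z + p/(rho*g) + V^2/(2g).
H1 = 18.7 + 273*1000/(1000*9.81) + 1.52^2/(2*9.81)
   = 18.7 + 27.829 + 0.1178
   = 46.647 m.
H2 = 14.6 + 279*1000/(1000*9.81) + 3.0^2/(2*9.81)
   = 14.6 + 28.44 + 0.4587
   = 43.499 m.
h_L = H1 - H2 = 46.647 - 43.499 = 3.147 m.

3.147


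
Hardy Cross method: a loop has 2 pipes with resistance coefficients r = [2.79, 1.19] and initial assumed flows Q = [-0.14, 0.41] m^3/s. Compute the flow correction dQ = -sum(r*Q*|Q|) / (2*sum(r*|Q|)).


Numerator terms (r*Q*|Q|): 2.79*-0.14*|-0.14| = -0.0547; 1.19*0.41*|0.41| = 0.2.
Sum of numerator = 0.1454.
Denominator terms (r*|Q|): 2.79*|-0.14| = 0.3906; 1.19*|0.41| = 0.4879.
2 * sum of denominator = 2 * 0.8785 = 1.757.
dQ = -0.1454 / 1.757 = -0.0827 m^3/s.

-0.0827


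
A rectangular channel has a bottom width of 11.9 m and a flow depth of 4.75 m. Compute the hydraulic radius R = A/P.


For a rectangular section:
Flow area A = b * y = 11.9 * 4.75 = 56.52 m^2.
Wetted perimeter P = b + 2y = 11.9 + 2*4.75 = 21.4 m.
Hydraulic radius R = A/P = 56.52 / 21.4 = 2.6414 m.

2.6414


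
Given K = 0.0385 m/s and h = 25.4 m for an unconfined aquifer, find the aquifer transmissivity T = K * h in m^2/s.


Transmissivity is defined as T = K * h.
T = 0.0385 * 25.4
  = 0.9779 m^2/s.

0.9779


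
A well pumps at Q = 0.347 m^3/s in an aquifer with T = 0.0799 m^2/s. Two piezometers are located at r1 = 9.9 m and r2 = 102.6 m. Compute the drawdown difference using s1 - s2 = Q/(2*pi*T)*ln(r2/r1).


Thiem equation: s1 - s2 = Q/(2*pi*T) * ln(r2/r1).
ln(r2/r1) = ln(102.6/9.9) = 2.3383.
Q/(2*pi*T) = 0.347 / (2*pi*0.0799) = 0.347 / 0.502 = 0.6912.
s1 - s2 = 0.6912 * 2.3383 = 1.6162 m.

1.6162


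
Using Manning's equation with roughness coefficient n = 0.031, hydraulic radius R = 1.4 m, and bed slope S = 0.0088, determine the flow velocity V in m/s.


Manning's equation gives V = (1/n) * R^(2/3) * S^(1/2).
First, compute R^(2/3) = 1.4^(2/3) = 1.2515.
Next, S^(1/2) = 0.0088^(1/2) = 0.093808.
Then 1/n = 1/0.031 = 32.26.
V = 32.26 * 1.2515 * 0.093808 = 3.787 m/s.

3.787


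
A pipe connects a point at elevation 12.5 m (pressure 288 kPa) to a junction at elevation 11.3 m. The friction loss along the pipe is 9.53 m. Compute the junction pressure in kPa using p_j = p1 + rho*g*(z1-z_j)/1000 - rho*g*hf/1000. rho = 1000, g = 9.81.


Junction pressure: p_j = p1 + rho*g*(z1 - z_j)/1000 - rho*g*hf/1000.
Elevation term = 1000*9.81*(12.5 - 11.3)/1000 = 11.772 kPa.
Friction term = 1000*9.81*9.53/1000 = 93.489 kPa.
p_j = 288 + 11.772 - 93.489 = 206.28 kPa.

206.28


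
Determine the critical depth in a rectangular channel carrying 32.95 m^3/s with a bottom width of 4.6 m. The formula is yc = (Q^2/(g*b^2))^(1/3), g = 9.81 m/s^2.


Using yc = (Q^2 / (g * b^2))^(1/3):
Q^2 = 32.95^2 = 1085.7.
g * b^2 = 9.81 * 4.6^2 = 9.81 * 21.16 = 207.58.
Q^2 / (g*b^2) = 1085.7 / 207.58 = 5.2303.
yc = 5.2303^(1/3) = 1.7358 m.

1.7358


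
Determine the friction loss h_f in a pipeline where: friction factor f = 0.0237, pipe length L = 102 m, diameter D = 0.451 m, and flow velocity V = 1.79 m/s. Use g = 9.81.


Darcy-Weisbach equation: h_f = f * (L/D) * V^2/(2g).
f * L/D = 0.0237 * 102/0.451 = 5.3601.
V^2/(2g) = 1.79^2 / (2*9.81) = 3.2041 / 19.62 = 0.1633 m.
h_f = 5.3601 * 0.1633 = 0.875 m.

0.875


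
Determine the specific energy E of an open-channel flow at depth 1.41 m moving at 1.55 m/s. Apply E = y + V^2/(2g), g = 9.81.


Specific energy E = y + V^2/(2g).
Velocity head = V^2/(2g) = 1.55^2 / (2*9.81) = 2.4025 / 19.62 = 0.1225 m.
E = 1.41 + 0.1225 = 1.5325 m.

1.5325


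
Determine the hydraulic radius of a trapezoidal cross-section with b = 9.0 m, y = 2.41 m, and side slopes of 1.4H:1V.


For a trapezoidal section with side slope z:
A = (b + z*y)*y = (9.0 + 1.4*2.41)*2.41 = 29.821 m^2.
P = b + 2*y*sqrt(1 + z^2) = 9.0 + 2*2.41*sqrt(1 + 1.4^2) = 17.293 m.
R = A/P = 29.821 / 17.293 = 1.7245 m.

1.7245


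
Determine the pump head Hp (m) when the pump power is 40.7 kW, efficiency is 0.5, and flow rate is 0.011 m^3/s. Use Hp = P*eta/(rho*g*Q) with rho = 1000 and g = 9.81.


Pump head formula: Hp = P * eta / (rho * g * Q).
Numerator: P * eta = 40.7 * 1000 * 0.5 = 20350.0 W.
Denominator: rho * g * Q = 1000 * 9.81 * 0.011 = 107.91.
Hp = 20350.0 / 107.91 = 188.58 m.

188.58


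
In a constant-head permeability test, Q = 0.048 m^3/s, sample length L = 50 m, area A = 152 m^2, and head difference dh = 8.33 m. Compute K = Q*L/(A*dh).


From K = Q*L / (A*dh):
Numerator: Q*L = 0.048 * 50 = 2.4.
Denominator: A*dh = 152 * 8.33 = 1266.16.
K = 2.4 / 1266.16 = 0.001895 m/s.

0.001895


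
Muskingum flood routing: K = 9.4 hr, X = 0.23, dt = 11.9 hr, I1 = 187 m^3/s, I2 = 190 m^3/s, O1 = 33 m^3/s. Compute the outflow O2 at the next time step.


Muskingum coefficients:
denom = 2*K*(1-X) + dt = 2*9.4*(1-0.23) + 11.9 = 26.376.
C0 = (dt - 2*K*X)/denom = (11.9 - 2*9.4*0.23)/26.376 = 0.2872.
C1 = (dt + 2*K*X)/denom = (11.9 + 2*9.4*0.23)/26.376 = 0.6151.
C2 = (2*K*(1-X) - dt)/denom = 0.0977.
O2 = C0*I2 + C1*I1 + C2*O1
   = 0.2872*190 + 0.6151*187 + 0.0977*33
   = 172.82 m^3/s.

172.82


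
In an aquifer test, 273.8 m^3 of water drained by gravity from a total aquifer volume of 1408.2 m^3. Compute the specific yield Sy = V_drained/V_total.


Specific yield Sy = Volume drained / Total volume.
Sy = 273.8 / 1408.2
   = 0.1944.

0.1944


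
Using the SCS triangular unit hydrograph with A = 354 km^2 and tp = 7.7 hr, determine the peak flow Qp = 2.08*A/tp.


SCS formula: Qp = 2.08 * A / tp.
Qp = 2.08 * 354 / 7.7
   = 736.32 / 7.7
   = 95.63 m^3/s per cm.

95.63


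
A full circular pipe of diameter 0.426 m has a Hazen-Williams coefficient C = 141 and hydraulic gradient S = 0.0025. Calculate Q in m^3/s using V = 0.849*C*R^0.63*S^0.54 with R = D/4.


For a full circular pipe, R = D/4 = 0.426/4 = 0.1065 m.
V = 0.849 * 141 * 0.1065^0.63 * 0.0025^0.54
  = 0.849 * 141 * 0.24391 * 0.039345
  = 1.1488 m/s.
Pipe area A = pi*D^2/4 = pi*0.426^2/4 = 0.1425 m^2.
Q = A * V = 0.1425 * 1.1488 = 0.1637 m^3/s.

0.1637


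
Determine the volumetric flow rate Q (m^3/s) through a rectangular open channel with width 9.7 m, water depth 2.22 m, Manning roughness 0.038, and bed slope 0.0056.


For a rectangular channel, the cross-sectional area A = b * y = 9.7 * 2.22 = 21.53 m^2.
The wetted perimeter P = b + 2y = 9.7 + 2*2.22 = 14.14 m.
Hydraulic radius R = A/P = 21.53/14.14 = 1.5229 m.
Velocity V = (1/n)*R^(2/3)*S^(1/2) = (1/0.038)*1.5229^(2/3)*0.0056^(1/2) = 2.6067 m/s.
Discharge Q = A * V = 21.53 * 2.6067 = 56.133 m^3/s.

56.133


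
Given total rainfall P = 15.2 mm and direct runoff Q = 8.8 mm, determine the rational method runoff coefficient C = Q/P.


The runoff coefficient C = runoff depth / rainfall depth.
C = 8.8 / 15.2
  = 0.5789.

0.5789


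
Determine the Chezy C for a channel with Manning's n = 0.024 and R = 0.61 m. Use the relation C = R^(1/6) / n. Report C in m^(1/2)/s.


The Chezy coefficient relates to Manning's n through C = R^(1/6) / n.
R^(1/6) = 0.61^(1/6) = 0.920919.
C = 0.920919 / 0.024 = 38.37 m^(1/2)/s.

38.37


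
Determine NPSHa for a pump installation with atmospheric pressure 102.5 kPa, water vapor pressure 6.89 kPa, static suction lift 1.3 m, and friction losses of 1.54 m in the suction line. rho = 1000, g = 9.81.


NPSHa = p_atm/(rho*g) - z_s - hf_s - p_vap/(rho*g).
p_atm/(rho*g) = 102.5*1000 / (1000*9.81) = 10.449 m.
p_vap/(rho*g) = 6.89*1000 / (1000*9.81) = 0.702 m.
NPSHa = 10.449 - 1.3 - 1.54 - 0.702
      = 6.91 m.

6.91


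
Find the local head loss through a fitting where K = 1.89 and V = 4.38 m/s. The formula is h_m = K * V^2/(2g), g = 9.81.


Minor loss formula: h_m = K * V^2/(2g).
V^2 = 4.38^2 = 19.1844.
V^2/(2g) = 19.1844 / 19.62 = 0.9778 m.
h_m = 1.89 * 0.9778 = 1.848 m.

1.848


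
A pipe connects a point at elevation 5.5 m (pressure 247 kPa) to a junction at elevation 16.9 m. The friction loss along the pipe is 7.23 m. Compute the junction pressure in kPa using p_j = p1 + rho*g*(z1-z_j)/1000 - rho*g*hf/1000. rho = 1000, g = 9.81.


Junction pressure: p_j = p1 + rho*g*(z1 - z_j)/1000 - rho*g*hf/1000.
Elevation term = 1000*9.81*(5.5 - 16.9)/1000 = -111.834 kPa.
Friction term = 1000*9.81*7.23/1000 = 70.926 kPa.
p_j = 247 + -111.834 - 70.926 = 64.24 kPa.

64.24


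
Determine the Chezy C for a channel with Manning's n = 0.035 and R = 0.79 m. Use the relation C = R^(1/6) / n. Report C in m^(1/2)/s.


The Chezy coefficient relates to Manning's n through C = R^(1/6) / n.
R^(1/6) = 0.79^(1/6) = 0.961475.
C = 0.961475 / 0.035 = 27.47 m^(1/2)/s.

27.47


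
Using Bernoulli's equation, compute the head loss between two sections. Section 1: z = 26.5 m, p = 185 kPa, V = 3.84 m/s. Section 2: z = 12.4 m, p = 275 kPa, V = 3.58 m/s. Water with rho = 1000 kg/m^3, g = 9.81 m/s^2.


Total head at each section: H = z + p/(rho*g) + V^2/(2g).
H1 = 26.5 + 185*1000/(1000*9.81) + 3.84^2/(2*9.81)
   = 26.5 + 18.858 + 0.7516
   = 46.11 m.
H2 = 12.4 + 275*1000/(1000*9.81) + 3.58^2/(2*9.81)
   = 12.4 + 28.033 + 0.6532
   = 41.086 m.
h_L = H1 - H2 = 46.11 - 41.086 = 5.024 m.

5.024


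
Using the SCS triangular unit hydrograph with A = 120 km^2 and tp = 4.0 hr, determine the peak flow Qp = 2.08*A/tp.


SCS formula: Qp = 2.08 * A / tp.
Qp = 2.08 * 120 / 4.0
   = 249.6 / 4.0
   = 62.4 m^3/s per cm.

62.4


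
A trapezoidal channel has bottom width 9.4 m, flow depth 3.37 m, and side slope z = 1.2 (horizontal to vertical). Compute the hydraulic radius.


For a trapezoidal section with side slope z:
A = (b + z*y)*y = (9.4 + 1.2*3.37)*3.37 = 45.306 m^2.
P = b + 2*y*sqrt(1 + z^2) = 9.4 + 2*3.37*sqrt(1 + 1.2^2) = 19.928 m.
R = A/P = 45.306 / 19.928 = 2.2735 m.

2.2735


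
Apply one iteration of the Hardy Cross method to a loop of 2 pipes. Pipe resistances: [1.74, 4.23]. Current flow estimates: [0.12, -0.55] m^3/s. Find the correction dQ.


Numerator terms (r*Q*|Q|): 1.74*0.12*|0.12| = 0.0251; 4.23*-0.55*|-0.55| = -1.2796.
Sum of numerator = -1.2545.
Denominator terms (r*|Q|): 1.74*|0.12| = 0.2088; 4.23*|-0.55| = 2.3265.
2 * sum of denominator = 2 * 2.5353 = 5.0706.
dQ = --1.2545 / 5.0706 = 0.2474 m^3/s.

0.2474


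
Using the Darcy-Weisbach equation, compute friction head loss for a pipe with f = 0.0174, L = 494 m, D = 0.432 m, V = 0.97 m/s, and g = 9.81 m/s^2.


Darcy-Weisbach equation: h_f = f * (L/D) * V^2/(2g).
f * L/D = 0.0174 * 494/0.432 = 19.8972.
V^2/(2g) = 0.97^2 / (2*9.81) = 0.9409 / 19.62 = 0.048 m.
h_f = 19.8972 * 0.048 = 0.954 m.

0.954


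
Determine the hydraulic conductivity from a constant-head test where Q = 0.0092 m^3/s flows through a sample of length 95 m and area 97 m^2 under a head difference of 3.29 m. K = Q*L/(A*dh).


From K = Q*L / (A*dh):
Numerator: Q*L = 0.0092 * 95 = 0.874.
Denominator: A*dh = 97 * 3.29 = 319.13.
K = 0.874 / 319.13 = 0.002739 m/s.

0.002739


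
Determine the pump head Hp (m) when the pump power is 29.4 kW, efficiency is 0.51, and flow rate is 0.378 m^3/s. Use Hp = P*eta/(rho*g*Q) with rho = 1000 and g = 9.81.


Pump head formula: Hp = P * eta / (rho * g * Q).
Numerator: P * eta = 29.4 * 1000 * 0.51 = 14994.0 W.
Denominator: rho * g * Q = 1000 * 9.81 * 0.378 = 3708.18.
Hp = 14994.0 / 3708.18 = 4.04 m.

4.04


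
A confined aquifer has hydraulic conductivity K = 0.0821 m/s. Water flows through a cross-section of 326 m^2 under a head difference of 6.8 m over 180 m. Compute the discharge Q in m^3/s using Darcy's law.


Darcy's law: Q = K * A * i, where i = dh/L.
Hydraulic gradient i = 6.8 / 180 = 0.037778.
Q = 0.0821 * 326 * 0.037778
  = 1.0111 m^3/s.

1.0111


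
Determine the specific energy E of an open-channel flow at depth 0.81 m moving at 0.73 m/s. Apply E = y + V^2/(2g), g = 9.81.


Specific energy E = y + V^2/(2g).
Velocity head = V^2/(2g) = 0.73^2 / (2*9.81) = 0.5329 / 19.62 = 0.0272 m.
E = 0.81 + 0.0272 = 0.8372 m.

0.8372


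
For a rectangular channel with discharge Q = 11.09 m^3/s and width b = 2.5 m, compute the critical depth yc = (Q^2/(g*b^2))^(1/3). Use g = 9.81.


Using yc = (Q^2 / (g * b^2))^(1/3):
Q^2 = 11.09^2 = 122.99.
g * b^2 = 9.81 * 2.5^2 = 9.81 * 6.25 = 61.31.
Q^2 / (g*b^2) = 122.99 / 61.31 = 2.006.
yc = 2.006^(1/3) = 1.2612 m.

1.2612


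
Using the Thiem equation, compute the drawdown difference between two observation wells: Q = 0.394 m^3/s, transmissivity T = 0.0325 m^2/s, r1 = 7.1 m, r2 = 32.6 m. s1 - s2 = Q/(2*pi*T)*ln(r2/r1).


Thiem equation: s1 - s2 = Q/(2*pi*T) * ln(r2/r1).
ln(r2/r1) = ln(32.6/7.1) = 1.5242.
Q/(2*pi*T) = 0.394 / (2*pi*0.0325) = 0.394 / 0.2042 = 1.9294.
s1 - s2 = 1.9294 * 1.5242 = 2.9409 m.

2.9409


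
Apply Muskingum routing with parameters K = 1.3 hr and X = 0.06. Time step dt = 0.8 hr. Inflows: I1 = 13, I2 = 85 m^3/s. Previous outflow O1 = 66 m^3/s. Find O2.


Muskingum coefficients:
denom = 2*K*(1-X) + dt = 2*1.3*(1-0.06) + 0.8 = 3.244.
C0 = (dt - 2*K*X)/denom = (0.8 - 2*1.3*0.06)/3.244 = 0.1985.
C1 = (dt + 2*K*X)/denom = (0.8 + 2*1.3*0.06)/3.244 = 0.2947.
C2 = (2*K*(1-X) - dt)/denom = 0.5068.
O2 = C0*I2 + C1*I1 + C2*O1
   = 0.1985*85 + 0.2947*13 + 0.5068*66
   = 54.15 m^3/s.

54.15


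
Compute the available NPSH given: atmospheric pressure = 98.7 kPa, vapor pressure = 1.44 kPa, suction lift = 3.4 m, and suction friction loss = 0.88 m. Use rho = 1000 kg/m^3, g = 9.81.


NPSHa = p_atm/(rho*g) - z_s - hf_s - p_vap/(rho*g).
p_atm/(rho*g) = 98.7*1000 / (1000*9.81) = 10.061 m.
p_vap/(rho*g) = 1.44*1000 / (1000*9.81) = 0.147 m.
NPSHa = 10.061 - 3.4 - 0.88 - 0.147
      = 5.63 m.

5.63


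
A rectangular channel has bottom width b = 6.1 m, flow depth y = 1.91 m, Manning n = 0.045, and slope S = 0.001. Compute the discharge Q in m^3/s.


For a rectangular channel, the cross-sectional area A = b * y = 6.1 * 1.91 = 11.65 m^2.
The wetted perimeter P = b + 2y = 6.1 + 2*1.91 = 9.92 m.
Hydraulic radius R = A/P = 11.65/9.92 = 1.1745 m.
Velocity V = (1/n)*R^(2/3)*S^(1/2) = (1/0.045)*1.1745^(2/3)*0.001^(1/2) = 0.7823 m/s.
Discharge Q = A * V = 11.65 * 0.7823 = 9.114 m^3/s.

9.114


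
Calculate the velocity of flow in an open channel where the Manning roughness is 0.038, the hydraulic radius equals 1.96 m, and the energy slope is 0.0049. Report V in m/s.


Manning's equation gives V = (1/n) * R^(2/3) * S^(1/2).
First, compute R^(2/3) = 1.96^(2/3) = 1.5662.
Next, S^(1/2) = 0.0049^(1/2) = 0.07.
Then 1/n = 1/0.038 = 26.32.
V = 26.32 * 1.5662 * 0.07 = 2.885 m/s.

2.885


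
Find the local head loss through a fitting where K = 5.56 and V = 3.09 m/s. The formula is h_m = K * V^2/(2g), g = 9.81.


Minor loss formula: h_m = K * V^2/(2g).
V^2 = 3.09^2 = 9.5481.
V^2/(2g) = 9.5481 / 19.62 = 0.4867 m.
h_m = 5.56 * 0.4867 = 2.7058 m.

2.7058


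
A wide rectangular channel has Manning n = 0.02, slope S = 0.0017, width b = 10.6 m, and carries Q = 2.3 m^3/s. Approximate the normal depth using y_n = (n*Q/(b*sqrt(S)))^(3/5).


We use the wide-channel approximation y_n = (n*Q/(b*sqrt(S)))^(3/5).
sqrt(S) = sqrt(0.0017) = 0.041231.
Numerator: n*Q = 0.02 * 2.3 = 0.046.
Denominator: b*sqrt(S) = 10.6 * 0.041231 = 0.437049.
arg = 0.1053.
y_n = 0.1053^(3/5) = 0.259 m.

0.259


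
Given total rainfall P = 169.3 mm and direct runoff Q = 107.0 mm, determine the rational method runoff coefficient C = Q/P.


The runoff coefficient C = runoff depth / rainfall depth.
C = 107.0 / 169.3
  = 0.632.

0.632


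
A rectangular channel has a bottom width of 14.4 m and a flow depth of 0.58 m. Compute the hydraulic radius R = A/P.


For a rectangular section:
Flow area A = b * y = 14.4 * 0.58 = 8.35 m^2.
Wetted perimeter P = b + 2y = 14.4 + 2*0.58 = 15.56 m.
Hydraulic radius R = A/P = 8.35 / 15.56 = 0.5368 m.

0.5368


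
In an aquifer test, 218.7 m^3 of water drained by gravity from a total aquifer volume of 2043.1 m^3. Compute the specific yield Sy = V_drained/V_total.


Specific yield Sy = Volume drained / Total volume.
Sy = 218.7 / 2043.1
   = 0.107.

0.107


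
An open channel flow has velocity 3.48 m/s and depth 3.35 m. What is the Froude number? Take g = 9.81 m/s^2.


The Froude number is defined as Fr = V / sqrt(g*y).
g*y = 9.81 * 3.35 = 32.8635.
sqrt(g*y) = sqrt(32.8635) = 5.7327.
Fr = 3.48 / 5.7327 = 0.607.

0.607


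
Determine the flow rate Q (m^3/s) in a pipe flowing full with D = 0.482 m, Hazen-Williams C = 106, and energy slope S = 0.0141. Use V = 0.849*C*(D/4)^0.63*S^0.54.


For a full circular pipe, R = D/4 = 0.482/4 = 0.1205 m.
V = 0.849 * 106 * 0.1205^0.63 * 0.0141^0.54
  = 0.849 * 106 * 0.263646 * 0.100133
  = 2.3758 m/s.
Pipe area A = pi*D^2/4 = pi*0.482^2/4 = 0.1825 m^2.
Q = A * V = 0.1825 * 2.3758 = 0.4335 m^3/s.

0.4335


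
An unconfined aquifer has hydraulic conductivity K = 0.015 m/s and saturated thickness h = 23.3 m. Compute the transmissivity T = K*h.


Transmissivity is defined as T = K * h.
T = 0.015 * 23.3
  = 0.3495 m^2/s.

0.3495


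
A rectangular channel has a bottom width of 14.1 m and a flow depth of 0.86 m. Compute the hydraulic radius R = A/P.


For a rectangular section:
Flow area A = b * y = 14.1 * 0.86 = 12.13 m^2.
Wetted perimeter P = b + 2y = 14.1 + 2*0.86 = 15.82 m.
Hydraulic radius R = A/P = 12.13 / 15.82 = 0.7665 m.

0.7665


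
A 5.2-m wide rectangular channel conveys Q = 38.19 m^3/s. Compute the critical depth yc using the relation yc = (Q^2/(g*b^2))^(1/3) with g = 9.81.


Using yc = (Q^2 / (g * b^2))^(1/3):
Q^2 = 38.19^2 = 1458.48.
g * b^2 = 9.81 * 5.2^2 = 9.81 * 27.04 = 265.26.
Q^2 / (g*b^2) = 1458.48 / 265.26 = 5.4983.
yc = 5.4983^(1/3) = 1.765 m.

1.765


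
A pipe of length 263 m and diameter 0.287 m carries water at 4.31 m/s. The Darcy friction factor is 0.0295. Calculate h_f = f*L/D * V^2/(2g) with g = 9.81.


Darcy-Weisbach equation: h_f = f * (L/D) * V^2/(2g).
f * L/D = 0.0295 * 263/0.287 = 27.0331.
V^2/(2g) = 4.31^2 / (2*9.81) = 18.5761 / 19.62 = 0.9468 m.
h_f = 27.0331 * 0.9468 = 25.595 m.

25.595


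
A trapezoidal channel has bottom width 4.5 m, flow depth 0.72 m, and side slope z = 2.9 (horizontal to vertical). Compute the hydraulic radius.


For a trapezoidal section with side slope z:
A = (b + z*y)*y = (4.5 + 2.9*0.72)*0.72 = 4.743 m^2.
P = b + 2*y*sqrt(1 + z^2) = 4.5 + 2*0.72*sqrt(1 + 2.9^2) = 8.917 m.
R = A/P = 4.743 / 8.917 = 0.5319 m.

0.5319


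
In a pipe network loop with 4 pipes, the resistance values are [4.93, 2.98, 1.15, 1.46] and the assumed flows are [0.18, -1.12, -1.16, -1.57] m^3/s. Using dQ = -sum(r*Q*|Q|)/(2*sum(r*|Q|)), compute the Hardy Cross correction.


Numerator terms (r*Q*|Q|): 4.93*0.18*|0.18| = 0.1597; 2.98*-1.12*|-1.12| = -3.7381; 1.15*-1.16*|-1.16| = -1.5474; 1.46*-1.57*|-1.57| = -3.5988.
Sum of numerator = -8.7246.
Denominator terms (r*|Q|): 4.93*|0.18| = 0.8874; 2.98*|-1.12| = 3.3376; 1.15*|-1.16| = 1.334; 1.46*|-1.57| = 2.2922.
2 * sum of denominator = 2 * 7.8512 = 15.7024.
dQ = --8.7246 / 15.7024 = 0.5556 m^3/s.

0.5556


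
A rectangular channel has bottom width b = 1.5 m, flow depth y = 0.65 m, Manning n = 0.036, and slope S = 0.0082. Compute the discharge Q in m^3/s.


For a rectangular channel, the cross-sectional area A = b * y = 1.5 * 0.65 = 0.98 m^2.
The wetted perimeter P = b + 2y = 1.5 + 2*0.65 = 2.8 m.
Hydraulic radius R = A/P = 0.98/2.8 = 0.3482 m.
Velocity V = (1/n)*R^(2/3)*S^(1/2) = (1/0.036)*0.3482^(2/3)*0.0082^(1/2) = 1.245 m/s.
Discharge Q = A * V = 0.98 * 1.245 = 1.214 m^3/s.

1.214


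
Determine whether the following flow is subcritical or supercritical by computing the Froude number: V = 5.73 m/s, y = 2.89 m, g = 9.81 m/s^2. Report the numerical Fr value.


The Froude number is defined as Fr = V / sqrt(g*y).
g*y = 9.81 * 2.89 = 28.3509.
sqrt(g*y) = sqrt(28.3509) = 5.3246.
Fr = 5.73 / 5.3246 = 1.0761.
Since Fr > 1, the flow is supercritical.

1.0761


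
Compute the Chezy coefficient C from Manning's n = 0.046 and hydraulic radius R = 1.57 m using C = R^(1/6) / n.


The Chezy coefficient relates to Manning's n through C = R^(1/6) / n.
R^(1/6) = 1.57^(1/6) = 1.078077.
C = 1.078077 / 0.046 = 23.44 m^(1/2)/s.

23.44


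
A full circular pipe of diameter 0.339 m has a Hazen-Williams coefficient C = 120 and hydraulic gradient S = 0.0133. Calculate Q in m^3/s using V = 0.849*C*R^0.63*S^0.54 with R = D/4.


For a full circular pipe, R = D/4 = 0.339/4 = 0.0848 m.
V = 0.849 * 120 * 0.0848^0.63 * 0.0133^0.54
  = 0.849 * 120 * 0.211217 * 0.097024
  = 2.0878 m/s.
Pipe area A = pi*D^2/4 = pi*0.339^2/4 = 0.0903 m^2.
Q = A * V = 0.0903 * 2.0878 = 0.1884 m^3/s.

0.1884


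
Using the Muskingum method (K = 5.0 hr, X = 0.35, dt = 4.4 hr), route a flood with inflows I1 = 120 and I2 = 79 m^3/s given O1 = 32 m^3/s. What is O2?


Muskingum coefficients:
denom = 2*K*(1-X) + dt = 2*5.0*(1-0.35) + 4.4 = 10.9.
C0 = (dt - 2*K*X)/denom = (4.4 - 2*5.0*0.35)/10.9 = 0.0826.
C1 = (dt + 2*K*X)/denom = (4.4 + 2*5.0*0.35)/10.9 = 0.7248.
C2 = (2*K*(1-X) - dt)/denom = 0.1927.
O2 = C0*I2 + C1*I1 + C2*O1
   = 0.0826*79 + 0.7248*120 + 0.1927*32
   = 99.66 m^3/s.

99.66


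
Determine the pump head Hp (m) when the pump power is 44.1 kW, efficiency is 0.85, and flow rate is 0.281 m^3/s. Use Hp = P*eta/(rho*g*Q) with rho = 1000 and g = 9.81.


Pump head formula: Hp = P * eta / (rho * g * Q).
Numerator: P * eta = 44.1 * 1000 * 0.85 = 37485.0 W.
Denominator: rho * g * Q = 1000 * 9.81 * 0.281 = 2756.61.
Hp = 37485.0 / 2756.61 = 13.6 m.

13.6


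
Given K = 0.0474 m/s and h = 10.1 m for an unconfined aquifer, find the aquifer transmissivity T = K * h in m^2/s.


Transmissivity is defined as T = K * h.
T = 0.0474 * 10.1
  = 0.4787 m^2/s.

0.4787


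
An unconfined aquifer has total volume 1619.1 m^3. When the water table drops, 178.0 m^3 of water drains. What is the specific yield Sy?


Specific yield Sy = Volume drained / Total volume.
Sy = 178.0 / 1619.1
   = 0.1099.

0.1099


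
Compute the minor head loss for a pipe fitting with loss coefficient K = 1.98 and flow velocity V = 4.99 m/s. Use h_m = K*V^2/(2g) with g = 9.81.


Minor loss formula: h_m = K * V^2/(2g).
V^2 = 4.99^2 = 24.9001.
V^2/(2g) = 24.9001 / 19.62 = 1.2691 m.
h_m = 1.98 * 1.2691 = 2.5129 m.

2.5129
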